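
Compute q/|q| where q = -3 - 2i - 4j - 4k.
-0.4472 - 0.2981i - 0.5963j - 0.5963k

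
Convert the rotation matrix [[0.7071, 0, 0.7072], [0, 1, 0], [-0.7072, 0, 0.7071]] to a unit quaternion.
0.9239 + 0.3827j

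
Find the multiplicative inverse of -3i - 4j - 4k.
0.0732i + 0.0976j + 0.0976k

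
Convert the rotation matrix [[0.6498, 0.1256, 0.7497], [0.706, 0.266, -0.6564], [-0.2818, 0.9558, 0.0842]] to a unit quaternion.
0.7071 + 0.57i + 0.3647j + 0.2052k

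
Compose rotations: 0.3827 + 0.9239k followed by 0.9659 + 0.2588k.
0.1305 + 0.9914k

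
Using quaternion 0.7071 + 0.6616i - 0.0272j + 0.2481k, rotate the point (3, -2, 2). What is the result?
(3.98, -0.957, -0.498)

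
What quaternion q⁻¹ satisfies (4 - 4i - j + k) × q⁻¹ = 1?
0.1176 + 0.1176i + 0.0294j - 0.0294k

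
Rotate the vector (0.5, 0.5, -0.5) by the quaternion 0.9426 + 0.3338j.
(0.074, 0.5, -0.703)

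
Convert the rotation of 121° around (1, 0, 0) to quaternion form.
0.4924 + 0.8704i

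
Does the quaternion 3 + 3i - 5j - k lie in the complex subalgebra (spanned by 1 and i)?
No. The quaternion 3 + 3i - 5j - k has j-coefficient y = -5 and k-coefficient z = -1, not both zero, so it does not lie in the complex subalgebra spanned by 1 and i.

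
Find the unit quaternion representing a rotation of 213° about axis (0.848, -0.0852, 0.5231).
-0.284 + 0.8131i - 0.0817j + 0.5016k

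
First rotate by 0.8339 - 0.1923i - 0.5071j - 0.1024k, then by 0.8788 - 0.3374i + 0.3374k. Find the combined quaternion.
0.7025 - 0.2793i - 0.5451j + 0.3625k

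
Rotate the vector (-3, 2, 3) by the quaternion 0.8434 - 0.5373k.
(0.545, 3.564, 3)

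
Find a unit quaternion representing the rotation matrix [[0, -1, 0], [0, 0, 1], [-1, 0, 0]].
0.5 - 0.5i + 0.5j + 0.5k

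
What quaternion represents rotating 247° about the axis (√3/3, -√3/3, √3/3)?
-0.5519 + 0.4814i - 0.4814j + 0.4814k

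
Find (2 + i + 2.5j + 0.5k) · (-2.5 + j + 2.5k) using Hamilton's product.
-8.75 + 3.25i - 6.75j + 4.75k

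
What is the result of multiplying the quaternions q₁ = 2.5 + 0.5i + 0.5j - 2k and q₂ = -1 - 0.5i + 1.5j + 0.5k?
-2 + 1.5i + 4j + 4.25k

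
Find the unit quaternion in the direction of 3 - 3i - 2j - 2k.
0.5883 - 0.5883i - 0.3922j - 0.3922k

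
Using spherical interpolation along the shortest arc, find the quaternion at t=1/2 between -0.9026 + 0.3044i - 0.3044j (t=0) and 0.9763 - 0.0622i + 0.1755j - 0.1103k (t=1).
-0.9505 + 0.1855i - 0.2428j + 0.0558k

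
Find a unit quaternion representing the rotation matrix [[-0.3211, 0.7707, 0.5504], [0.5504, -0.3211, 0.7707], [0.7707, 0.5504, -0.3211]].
-0.0958 + 0.5747i + 0.5747j + 0.5747k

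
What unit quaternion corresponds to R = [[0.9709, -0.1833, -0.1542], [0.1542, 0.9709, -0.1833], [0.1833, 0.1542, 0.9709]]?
0.989 + 0.0853i - 0.0853j + 0.0853k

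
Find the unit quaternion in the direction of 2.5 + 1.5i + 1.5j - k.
0.7293 + 0.4376i + 0.4376j - 0.2917k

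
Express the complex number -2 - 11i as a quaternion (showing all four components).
-2 - 11i + 0j + 0k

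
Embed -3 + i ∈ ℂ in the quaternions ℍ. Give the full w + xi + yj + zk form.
-3 + i + 0j + 0k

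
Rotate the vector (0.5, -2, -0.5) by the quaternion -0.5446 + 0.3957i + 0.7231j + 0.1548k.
(-1.196, -1.403, 1.049)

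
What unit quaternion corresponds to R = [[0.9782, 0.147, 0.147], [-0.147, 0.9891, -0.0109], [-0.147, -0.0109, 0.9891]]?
0.9945 + 0.0739j - 0.0739k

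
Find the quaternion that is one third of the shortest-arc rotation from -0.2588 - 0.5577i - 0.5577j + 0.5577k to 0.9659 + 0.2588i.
-0.5956 - 0.5322i - 0.4255j + 0.4255k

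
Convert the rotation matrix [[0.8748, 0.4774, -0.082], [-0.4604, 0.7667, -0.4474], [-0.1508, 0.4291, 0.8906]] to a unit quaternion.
0.9397 + 0.2332i + 0.0183j - 0.2495k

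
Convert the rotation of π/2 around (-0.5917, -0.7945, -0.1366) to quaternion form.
0.7071 - 0.4184i - 0.5618j - 0.0966k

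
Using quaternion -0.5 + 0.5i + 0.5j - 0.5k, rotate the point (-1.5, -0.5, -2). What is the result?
(2, -1.5, 0.5)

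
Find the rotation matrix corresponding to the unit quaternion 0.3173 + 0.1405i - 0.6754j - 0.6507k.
[[-0.7592, 0.2231, -0.6115], [-0.6027, 0.1137, 0.7898], [0.2458, 0.9681, 0.0482]]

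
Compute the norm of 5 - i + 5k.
√51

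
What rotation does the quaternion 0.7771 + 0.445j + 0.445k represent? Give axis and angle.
axis = (0, √2/2, √2/2), θ = 78°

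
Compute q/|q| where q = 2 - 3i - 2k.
0.4851 - 0.7276i - 0.4851k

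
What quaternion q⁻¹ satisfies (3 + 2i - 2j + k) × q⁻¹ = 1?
0.1667 - 0.1111i + 0.1111j - 0.0556k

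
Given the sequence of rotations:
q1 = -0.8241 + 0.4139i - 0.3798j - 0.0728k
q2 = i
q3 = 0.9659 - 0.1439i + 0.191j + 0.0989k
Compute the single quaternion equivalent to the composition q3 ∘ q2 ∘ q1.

q2 · q1 = -0.4139 - 0.8241i + 0.0728j - 0.3798k
q3 · q2 · q1 = -0.4947 - 0.8162i - 0.1449j - 0.2609k
-0.4947 - 0.8162i - 0.1449j - 0.2609k


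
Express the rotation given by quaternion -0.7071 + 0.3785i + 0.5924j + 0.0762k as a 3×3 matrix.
[[0.2865, 0.5562, -0.7801], [0.3407, 0.7019, 0.6256], [0.8955, -0.445, 0.0116]]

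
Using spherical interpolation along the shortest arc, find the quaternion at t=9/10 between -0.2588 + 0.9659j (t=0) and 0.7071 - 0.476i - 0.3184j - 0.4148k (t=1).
-0.6925 + 0.445i + 0.4148j + 0.3878k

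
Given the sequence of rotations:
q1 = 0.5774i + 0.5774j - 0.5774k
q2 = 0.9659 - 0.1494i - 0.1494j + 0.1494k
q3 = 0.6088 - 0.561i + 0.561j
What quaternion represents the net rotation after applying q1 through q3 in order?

q2 · q1 = 0.2588 + 0.5577i + 0.5577j - 0.5577k
q3 · q2 · q1 = 0.1576 - 0.1185i + 0.1718j - 0.9653k
0.1576 - 0.1185i + 0.1718j - 0.9653k


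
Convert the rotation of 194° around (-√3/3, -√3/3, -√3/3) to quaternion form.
-0.1219 - 0.573i - 0.573j - 0.573k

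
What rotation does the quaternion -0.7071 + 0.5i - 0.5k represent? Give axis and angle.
axis = (√2/2, 0, -√2/2), θ = 3π/2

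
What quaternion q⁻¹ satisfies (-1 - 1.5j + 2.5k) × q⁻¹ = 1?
-0.1053 + 0.1579j - 0.2632k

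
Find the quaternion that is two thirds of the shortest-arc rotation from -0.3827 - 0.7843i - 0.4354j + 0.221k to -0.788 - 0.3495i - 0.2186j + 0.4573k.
-0.6865 - 0.5246i - 0.3083j + 0.398k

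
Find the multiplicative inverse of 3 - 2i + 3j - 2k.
0.1154 + 0.0769i - 0.1154j + 0.0769k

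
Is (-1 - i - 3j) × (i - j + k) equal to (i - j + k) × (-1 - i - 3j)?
No: pq = -2 - 4i + 2j + 3k ≠ -2 + 2i - 5k = qp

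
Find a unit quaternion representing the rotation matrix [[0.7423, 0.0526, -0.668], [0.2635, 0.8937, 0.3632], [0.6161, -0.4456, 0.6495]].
0.9063 - 0.2231i - 0.3542j + 0.0582k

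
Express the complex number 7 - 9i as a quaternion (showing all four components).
7 - 9i + 0j + 0k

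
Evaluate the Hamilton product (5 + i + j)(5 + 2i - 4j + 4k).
27 + 19i - 19j + 14k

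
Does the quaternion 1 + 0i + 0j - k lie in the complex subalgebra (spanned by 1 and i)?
No. The quaternion 1 - k has j-coefficient y = 0 and k-coefficient z = -1, not both zero, so it does not lie in the complex subalgebra spanned by 1 and i.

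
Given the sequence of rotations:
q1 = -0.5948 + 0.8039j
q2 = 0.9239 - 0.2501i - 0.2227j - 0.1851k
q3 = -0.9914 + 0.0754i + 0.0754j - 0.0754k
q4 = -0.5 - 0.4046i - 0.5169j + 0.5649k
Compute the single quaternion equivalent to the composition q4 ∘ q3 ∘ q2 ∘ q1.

q2 · q1 = -0.3705 + 0.2976i + 0.8752j - 0.091k
q3 · q2 · q1 = 0.272 - 0.2638i - 0.9112j + 0.1617k
q4 · q3 · q2 · q1 = -0.8051 + 0.453i + 0.2314j + 0.3051k
-0.8051 + 0.453i + 0.2314j + 0.3051k


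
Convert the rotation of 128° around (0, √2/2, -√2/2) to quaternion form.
0.4384 + 0.6355j - 0.6355k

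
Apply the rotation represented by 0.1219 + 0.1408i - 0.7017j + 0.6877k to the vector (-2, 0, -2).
(1.816, 2.059, -0.681)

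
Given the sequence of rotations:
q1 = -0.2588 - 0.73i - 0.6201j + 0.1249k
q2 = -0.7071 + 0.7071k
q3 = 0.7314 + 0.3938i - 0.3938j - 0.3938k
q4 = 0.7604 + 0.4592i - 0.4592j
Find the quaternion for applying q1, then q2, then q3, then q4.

q2 · q1 = 0.0947 + 0.9547i - 0.0777j - 0.2713k
q3 · q2 · q1 = -0.4441 + 0.8118i - 0.3632j + 0.1096k
q4 · q3 · q2 · q1 = -0.8773 + 0.363i - 0.1226j + 0.2893k
-0.8773 + 0.363i - 0.1226j + 0.2893k


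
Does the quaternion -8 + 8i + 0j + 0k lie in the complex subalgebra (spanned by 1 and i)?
Yes. The quaternion -8 + 8i has j- and k-coefficients y = z = 0, so it lies in the complex subalgebra spanned by 1 and i.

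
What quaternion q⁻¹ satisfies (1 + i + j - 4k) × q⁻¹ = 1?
0.0526 - 0.0526i - 0.0526j + 0.2105k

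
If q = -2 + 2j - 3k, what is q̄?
-2 - 2j + 3k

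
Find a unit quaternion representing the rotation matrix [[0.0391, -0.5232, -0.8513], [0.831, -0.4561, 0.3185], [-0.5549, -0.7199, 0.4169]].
0.5 - 0.5192i - 0.1482j + 0.6771k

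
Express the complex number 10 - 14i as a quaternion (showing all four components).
10 - 14i + 0j + 0k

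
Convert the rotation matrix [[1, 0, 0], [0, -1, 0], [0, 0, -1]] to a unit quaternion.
i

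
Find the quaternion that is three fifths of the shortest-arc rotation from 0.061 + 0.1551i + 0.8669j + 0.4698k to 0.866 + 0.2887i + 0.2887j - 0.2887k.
0.6766 + 0.2968i + 0.673j + 0.0335k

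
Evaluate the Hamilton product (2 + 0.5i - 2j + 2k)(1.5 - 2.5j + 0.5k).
-3 + 4.75i - 8.25j + 2.75k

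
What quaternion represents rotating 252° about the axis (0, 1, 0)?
-0.5878 + 0.809j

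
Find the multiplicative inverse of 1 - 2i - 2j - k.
0.1 + 0.2i + 0.2j + 0.1k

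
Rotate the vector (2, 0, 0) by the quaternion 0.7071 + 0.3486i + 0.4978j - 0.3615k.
(0.486, -0.328, -1.912)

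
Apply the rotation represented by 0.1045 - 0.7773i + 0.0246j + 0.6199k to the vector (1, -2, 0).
(0.566, 2.045, -0.705)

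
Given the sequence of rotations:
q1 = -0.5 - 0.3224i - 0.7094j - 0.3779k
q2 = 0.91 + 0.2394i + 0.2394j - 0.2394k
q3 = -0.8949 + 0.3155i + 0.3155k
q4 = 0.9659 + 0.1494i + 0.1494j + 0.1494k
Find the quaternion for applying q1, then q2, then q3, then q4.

q2 · q1 = -0.2985 - 0.6734i - 0.5976j - 0.3168k
q3 · q2 · q1 = 0.5795 + 0.697i + 0.4223j + 0.0008k
q4 · q3 · q2 · q1 = 0.3924 + 0.6968i + 0.5985j + 0.0463k
0.3924 + 0.6968i + 0.5985j + 0.0463k


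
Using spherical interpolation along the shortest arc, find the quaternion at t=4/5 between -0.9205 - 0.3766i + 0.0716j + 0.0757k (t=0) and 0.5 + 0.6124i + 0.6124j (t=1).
-0.6276 - 0.5988i - 0.4973j + 0.0171k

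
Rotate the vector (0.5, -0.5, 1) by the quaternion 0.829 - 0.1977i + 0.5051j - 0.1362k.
(1.105, -0.465, 0.252)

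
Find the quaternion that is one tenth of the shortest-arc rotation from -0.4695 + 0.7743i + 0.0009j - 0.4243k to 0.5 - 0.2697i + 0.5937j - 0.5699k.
-0.5216 + 0.7829i - 0.0818j - 0.3291k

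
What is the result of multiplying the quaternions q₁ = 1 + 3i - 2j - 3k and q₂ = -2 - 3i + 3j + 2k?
19 - 4i + 10j + 11k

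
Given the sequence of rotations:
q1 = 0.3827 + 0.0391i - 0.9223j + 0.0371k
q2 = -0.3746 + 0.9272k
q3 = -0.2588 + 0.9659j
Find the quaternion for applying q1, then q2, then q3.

q2 · q1 = -0.1778 + 0.8405i + 0.3817j + 0.3409k
q3 · q2 · q1 = -0.3227 + 0.1118i - 0.2705j - 0.9001k
-0.3227 + 0.1118i - 0.2705j - 0.9001k


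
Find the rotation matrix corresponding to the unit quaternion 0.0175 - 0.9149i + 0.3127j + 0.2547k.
[[0.6747, -0.5811, -0.4551], [-0.5633, -0.8038, 0.1913], [-0.477, 0.1273, -0.8696]]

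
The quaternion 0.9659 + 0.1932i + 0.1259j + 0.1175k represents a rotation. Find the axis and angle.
axis = (0.7465, 0.4865, 0.454), θ = π/6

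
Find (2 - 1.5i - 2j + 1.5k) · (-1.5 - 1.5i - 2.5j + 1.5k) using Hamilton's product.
-12.5 - 2j + 1.5k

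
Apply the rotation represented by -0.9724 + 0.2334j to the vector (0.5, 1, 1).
(-0.008, 1, 1.118)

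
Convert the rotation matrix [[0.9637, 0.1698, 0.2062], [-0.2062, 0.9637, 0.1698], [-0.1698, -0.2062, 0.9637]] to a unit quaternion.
0.9863 - 0.0953i + 0.0953j - 0.0953k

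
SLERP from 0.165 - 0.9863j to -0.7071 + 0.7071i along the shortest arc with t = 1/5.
0.3566 - 0.2041i - 0.9117j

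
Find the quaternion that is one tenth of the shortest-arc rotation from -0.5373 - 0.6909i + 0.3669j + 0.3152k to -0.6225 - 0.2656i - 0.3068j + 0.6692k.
-0.5686 - 0.6696i + 0.3041j + 0.3685k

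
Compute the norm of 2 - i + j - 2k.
√10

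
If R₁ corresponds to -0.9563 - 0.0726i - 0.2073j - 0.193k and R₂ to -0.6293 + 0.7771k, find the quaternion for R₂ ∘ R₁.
0.7518 + 0.2068i + 0.074j - 0.6217k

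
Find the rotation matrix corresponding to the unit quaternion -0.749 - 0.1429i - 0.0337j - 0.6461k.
[[0.1628, -0.9582, 0.2351], [0.9775, 0.1243, -0.1705], [0.1342, 0.2576, 0.9569]]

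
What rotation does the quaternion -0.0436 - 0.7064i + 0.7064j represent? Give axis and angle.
axis = (-√2/2, √2/2, 0), θ = 185°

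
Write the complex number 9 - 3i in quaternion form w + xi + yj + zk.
9 - 3i + 0j + 0k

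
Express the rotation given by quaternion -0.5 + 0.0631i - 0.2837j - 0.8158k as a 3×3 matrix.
[[-0.492, -0.8516, 0.1807], [0.78, -0.339, 0.526], [-0.3867, 0.3998, 0.8311]]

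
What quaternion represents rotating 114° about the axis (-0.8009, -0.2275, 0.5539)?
0.5446 - 0.6717i - 0.1908j + 0.4645k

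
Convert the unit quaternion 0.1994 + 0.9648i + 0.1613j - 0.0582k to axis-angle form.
axis = (0.9846, 0.1646, -0.0594), θ = 157°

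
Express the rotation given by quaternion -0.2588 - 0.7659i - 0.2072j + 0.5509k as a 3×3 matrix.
[[0.3072, 0.6025, -0.7366], [0.0322, -0.7802, -0.6247], [-0.9511, 0.1681, -0.2591]]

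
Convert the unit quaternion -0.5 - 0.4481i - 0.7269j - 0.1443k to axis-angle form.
axis = (-0.5174, -0.8394, -0.1666), θ = 4π/3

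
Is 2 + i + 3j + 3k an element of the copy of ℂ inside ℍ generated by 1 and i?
No. The quaternion 2 + i + 3j + 3k has j-coefficient y = 3 and k-coefficient z = 3, not both zero, so it does not lie in the complex subalgebra spanned by 1 and i.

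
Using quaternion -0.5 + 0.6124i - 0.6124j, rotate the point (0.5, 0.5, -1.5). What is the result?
(-1.169, -1.169, 0.138)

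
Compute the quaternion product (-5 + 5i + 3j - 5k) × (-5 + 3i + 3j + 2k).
11 - 19i - 55j + 21k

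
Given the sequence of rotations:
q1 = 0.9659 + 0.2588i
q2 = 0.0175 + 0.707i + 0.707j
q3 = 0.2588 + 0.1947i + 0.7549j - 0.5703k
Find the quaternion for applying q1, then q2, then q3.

q2 · q1 = -0.1661 + 0.6874i + 0.6829j - 0.183k
q3 · q2 · q1 = -0.7967 + 0.3969i - 0.305j - 0.3386k
-0.7967 + 0.3969i - 0.305j - 0.3386k


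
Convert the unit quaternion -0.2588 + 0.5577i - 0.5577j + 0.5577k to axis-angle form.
axis = (√3/3, -√3/3, √3/3), θ = 7π/6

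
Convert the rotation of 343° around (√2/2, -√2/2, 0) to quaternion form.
-0.989 + 0.1045i - 0.1045j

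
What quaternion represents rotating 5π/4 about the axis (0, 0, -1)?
-0.3827 - 0.9239k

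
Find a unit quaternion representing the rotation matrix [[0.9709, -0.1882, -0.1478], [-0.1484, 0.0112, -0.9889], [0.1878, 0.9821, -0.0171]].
0.7009 + 0.703i - 0.1197j + 0.0142k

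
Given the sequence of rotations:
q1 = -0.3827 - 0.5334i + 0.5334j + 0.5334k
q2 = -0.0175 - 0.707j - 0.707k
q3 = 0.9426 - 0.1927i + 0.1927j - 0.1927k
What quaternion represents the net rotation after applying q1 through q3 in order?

q2 · q1 = 0.7609 + 0.0093i + 0.6383j - 0.1159k
q3 · q2 · q1 = 0.5737 - 0.0372i + 0.7242j - 0.3807k
0.5737 - 0.0372i + 0.7242j - 0.3807k


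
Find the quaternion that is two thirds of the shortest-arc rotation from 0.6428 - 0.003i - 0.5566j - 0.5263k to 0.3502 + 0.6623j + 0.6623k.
-0.0058 - 0.0012i - 0.7131j - 0.7011k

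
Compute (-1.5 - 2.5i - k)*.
-1.5 + 2.5i + k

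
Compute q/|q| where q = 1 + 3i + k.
0.3015 + 0.9045i + 0.3015k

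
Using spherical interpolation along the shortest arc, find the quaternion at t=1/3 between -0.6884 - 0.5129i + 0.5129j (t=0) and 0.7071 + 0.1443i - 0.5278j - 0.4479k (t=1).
-0.7225 - 0.404i + 0.5386j + 0.1573k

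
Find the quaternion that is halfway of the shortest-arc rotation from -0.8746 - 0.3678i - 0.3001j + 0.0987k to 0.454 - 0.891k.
-0.7709 - 0.2134i - 0.1741j + 0.5743k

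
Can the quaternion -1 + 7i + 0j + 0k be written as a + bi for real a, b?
Yes. The quaternion -1 + 7i has j- and k-coefficients y = z = 0, so it lies in the complex subalgebra spanned by 1 and i.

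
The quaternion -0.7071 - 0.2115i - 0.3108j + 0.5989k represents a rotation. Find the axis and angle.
axis = (-0.2991, -0.4395, 0.847), θ = 3π/2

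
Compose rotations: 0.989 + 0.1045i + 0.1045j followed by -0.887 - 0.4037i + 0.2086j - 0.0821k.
-0.8569 - 0.4834i + 0.105j - 0.1452k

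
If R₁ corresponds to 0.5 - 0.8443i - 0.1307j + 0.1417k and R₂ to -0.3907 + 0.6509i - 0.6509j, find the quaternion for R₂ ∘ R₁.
0.2691 + 0.5631i - 0.3666j - 0.69k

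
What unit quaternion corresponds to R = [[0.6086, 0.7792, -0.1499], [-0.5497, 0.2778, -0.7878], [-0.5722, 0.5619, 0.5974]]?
0.788 + 0.4282i + 0.134j - 0.4216k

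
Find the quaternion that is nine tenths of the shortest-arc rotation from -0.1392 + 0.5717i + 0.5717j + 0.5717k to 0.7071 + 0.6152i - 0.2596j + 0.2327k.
0.6589 + 0.6679i - 0.1708j + 0.3012k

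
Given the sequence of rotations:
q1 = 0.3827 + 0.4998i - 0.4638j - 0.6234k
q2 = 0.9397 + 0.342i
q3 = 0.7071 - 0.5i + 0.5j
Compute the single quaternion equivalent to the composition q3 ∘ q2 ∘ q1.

q2 · q1 = 0.1887 + 0.6005i - 0.2226j - 0.7444k
q3 · q2 · q1 = 0.545 - 0.0419i - 0.4353j - 0.7153k
0.545 - 0.0419i - 0.4353j - 0.7153k


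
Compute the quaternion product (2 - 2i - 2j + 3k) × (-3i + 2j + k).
-5 - 14i - 3j - 8k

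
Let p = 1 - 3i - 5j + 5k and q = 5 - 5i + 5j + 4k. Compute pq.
-5 - 65i - 33j - 11k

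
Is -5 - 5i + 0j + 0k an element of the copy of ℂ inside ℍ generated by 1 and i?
Yes. The quaternion -5 - 5i has j- and k-coefficients y = z = 0, so it lies in the complex subalgebra spanned by 1 and i.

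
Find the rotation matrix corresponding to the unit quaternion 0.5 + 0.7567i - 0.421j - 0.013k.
[[0.6452, -0.6241, -0.4407], [-0.6501, -0.1455, -0.7458], [0.4013, 0.7676, -0.4997]]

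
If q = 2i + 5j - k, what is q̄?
-2i - 5j + k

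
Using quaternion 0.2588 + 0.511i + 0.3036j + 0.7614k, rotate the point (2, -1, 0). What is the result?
(-0.604, 2.09, 0.515)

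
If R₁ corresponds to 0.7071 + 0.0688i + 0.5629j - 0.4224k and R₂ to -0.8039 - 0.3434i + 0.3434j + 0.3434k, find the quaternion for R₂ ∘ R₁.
-0.5931 - 0.6365i - 0.3311j + 0.3655k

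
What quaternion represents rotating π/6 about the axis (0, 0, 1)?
0.9659 + 0.2588k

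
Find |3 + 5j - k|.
√35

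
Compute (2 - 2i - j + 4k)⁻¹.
0.08 + 0.08i + 0.04j - 0.16k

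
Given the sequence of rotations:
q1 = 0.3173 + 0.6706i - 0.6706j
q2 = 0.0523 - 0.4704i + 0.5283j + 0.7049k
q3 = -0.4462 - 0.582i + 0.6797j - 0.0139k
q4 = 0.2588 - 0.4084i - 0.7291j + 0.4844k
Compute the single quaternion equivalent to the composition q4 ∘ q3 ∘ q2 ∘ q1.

q2 · q1 = 0.6863 + 0.3585i + 0.6053j + 0.1848k
q3 · q2 · q1 = -0.5064 - 0.4254i + 0.299j - 0.688k
q4 · q3 · q2 · q1 = 0.2465 + 0.4535i - 0.0404j - 0.8556k
0.2465 + 0.4535i - 0.0404j - 0.8556k


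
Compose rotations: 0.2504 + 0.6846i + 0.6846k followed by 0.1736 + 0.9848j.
0.0435 + 0.793i + 0.2466j - 0.5553k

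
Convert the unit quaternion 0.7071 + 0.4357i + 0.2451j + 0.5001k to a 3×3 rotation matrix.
[[0.3797, -0.4937, 0.7824], [0.9208, 0.1201, -0.371], [0.0892, 0.8613, 0.5002]]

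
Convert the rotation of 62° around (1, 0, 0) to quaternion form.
0.8572 + 0.515i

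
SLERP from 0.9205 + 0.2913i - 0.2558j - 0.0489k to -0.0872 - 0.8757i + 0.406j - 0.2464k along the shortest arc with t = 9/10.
0.1967 + 0.8598i - 0.4137j + 0.2256k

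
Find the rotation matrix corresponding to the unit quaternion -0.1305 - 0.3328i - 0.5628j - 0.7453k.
[[-0.7444, 0.1801, 0.643], [0.5691, -0.3325, 0.752], [0.3492, 0.9258, 0.145]]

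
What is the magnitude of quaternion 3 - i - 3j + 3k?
√28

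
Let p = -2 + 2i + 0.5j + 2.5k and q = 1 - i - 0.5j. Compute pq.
0.25 + 5.25i - j + 2k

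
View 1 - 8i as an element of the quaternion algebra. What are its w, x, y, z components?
1 - 8i + 0j + 0k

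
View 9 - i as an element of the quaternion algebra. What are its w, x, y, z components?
9 - i + 0j + 0k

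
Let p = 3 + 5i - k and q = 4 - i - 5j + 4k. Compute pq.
21 + 12i - 34j - 17k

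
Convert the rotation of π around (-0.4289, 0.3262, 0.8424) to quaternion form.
-0.4289i + 0.3262j + 0.8424k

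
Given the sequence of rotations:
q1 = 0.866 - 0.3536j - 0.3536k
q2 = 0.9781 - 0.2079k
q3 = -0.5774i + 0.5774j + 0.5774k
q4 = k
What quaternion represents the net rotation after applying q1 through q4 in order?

q2 · q1 = 0.7735 - 0.0735i - 0.3459j - 0.5259k
q3 · q2 · q1 = 0.4609 - 0.5506i + 0.1005j + 0.6888k
q4 · q3 · q2 · q1 = -0.6888 - 0.1005i - 0.5506j + 0.4609k
-0.6888 - 0.1005i - 0.5506j + 0.4609k


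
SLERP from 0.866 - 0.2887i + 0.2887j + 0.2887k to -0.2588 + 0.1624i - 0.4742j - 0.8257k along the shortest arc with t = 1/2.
0.6199 - 0.2486i + 0.4204j + 0.6141k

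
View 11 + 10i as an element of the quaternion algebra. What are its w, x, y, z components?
11 + 10i + 0j + 0k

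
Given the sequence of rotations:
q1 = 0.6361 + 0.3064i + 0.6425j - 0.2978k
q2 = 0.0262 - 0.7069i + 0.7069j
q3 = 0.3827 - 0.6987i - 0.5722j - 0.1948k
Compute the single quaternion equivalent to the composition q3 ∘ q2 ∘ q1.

q2 · q1 = -0.2209 - 0.6521i + 0.256j - 0.6786k
q3 · q2 · q1 = -0.5259 + 0.3429i - 0.1227j - 0.7687k
-0.5259 + 0.3429i - 0.1227j - 0.7687k


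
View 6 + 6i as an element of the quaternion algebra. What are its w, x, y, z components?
6 + 6i + 0j + 0k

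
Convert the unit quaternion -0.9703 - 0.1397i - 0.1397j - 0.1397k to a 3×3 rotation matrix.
[[0.9219, -0.2321, 0.3101], [0.3101, 0.9219, -0.2321], [-0.2321, 0.3101, 0.9219]]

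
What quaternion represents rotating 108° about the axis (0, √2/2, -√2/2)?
0.5878 + 0.5721j - 0.5721k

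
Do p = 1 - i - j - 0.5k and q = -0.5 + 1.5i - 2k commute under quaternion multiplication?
No: pq = 4i - 2.25j - 0.25k ≠ 3.25j - 3.25k = qp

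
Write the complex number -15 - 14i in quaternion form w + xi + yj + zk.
-15 - 14i + 0j + 0k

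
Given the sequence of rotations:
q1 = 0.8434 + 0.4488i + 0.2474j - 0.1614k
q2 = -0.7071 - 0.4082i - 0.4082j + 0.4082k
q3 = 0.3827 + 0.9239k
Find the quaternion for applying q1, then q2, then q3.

q2 · q1 = -0.2463 - 0.6967i - 0.4019j + 0.5406k
q3 · q2 · q1 = -0.5937 + 0.1047i - 0.7975j - 0.0207k
-0.5937 + 0.1047i - 0.7975j - 0.0207k


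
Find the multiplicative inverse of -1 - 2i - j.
-0.1667 + 0.3333i + 0.1667j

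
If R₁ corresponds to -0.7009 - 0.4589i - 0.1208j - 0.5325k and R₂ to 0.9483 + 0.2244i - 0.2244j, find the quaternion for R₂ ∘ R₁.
-0.5888 - 0.473i + 0.1622j - 0.6351k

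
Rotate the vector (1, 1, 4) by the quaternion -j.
(-1, 1, -4)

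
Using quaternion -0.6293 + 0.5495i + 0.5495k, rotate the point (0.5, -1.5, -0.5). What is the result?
(-1.141, -0.38, 1.141)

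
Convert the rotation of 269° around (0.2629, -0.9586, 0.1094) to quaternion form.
-0.7009 + 0.1875i - 0.6837j + 0.078k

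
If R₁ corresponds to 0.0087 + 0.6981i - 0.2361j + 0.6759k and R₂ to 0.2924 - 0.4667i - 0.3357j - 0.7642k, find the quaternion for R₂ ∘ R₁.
0.7656 - 0.2073i - 0.29j + 0.5355k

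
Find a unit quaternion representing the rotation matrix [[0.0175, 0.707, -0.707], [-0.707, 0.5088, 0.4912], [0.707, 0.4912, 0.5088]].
0.7133 - 0.4956j - 0.4956k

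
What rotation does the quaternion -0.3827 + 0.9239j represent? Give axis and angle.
axis = (0, 1, 0), θ = 5π/4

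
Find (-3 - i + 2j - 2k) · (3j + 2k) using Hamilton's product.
-2 + 10i - 7j - 9k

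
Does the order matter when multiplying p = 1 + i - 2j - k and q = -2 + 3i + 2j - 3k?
Yes: pq = -4 + 9i + 6j + 7k ≠ -4 - 7i + 6j - 9k = qp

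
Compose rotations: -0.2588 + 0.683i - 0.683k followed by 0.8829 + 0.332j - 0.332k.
-0.4553 + 0.3763i - 0.3127j - 0.7439k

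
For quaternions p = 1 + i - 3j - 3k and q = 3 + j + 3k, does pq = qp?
No: pq = 15 - 3i - 11j - 5k ≠ 15 + 9i - 5j - 7k = qp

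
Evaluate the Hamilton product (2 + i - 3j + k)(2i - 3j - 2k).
-9 + 13i - 2j - k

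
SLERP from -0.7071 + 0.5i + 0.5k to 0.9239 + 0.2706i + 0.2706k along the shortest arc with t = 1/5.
-0.8526 + 0.3695i + 0.3695k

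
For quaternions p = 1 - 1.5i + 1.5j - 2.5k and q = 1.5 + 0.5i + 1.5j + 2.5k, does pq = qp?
No: pq = 6.25 + 5.75i + 6.25j - 4.25k ≠ 6.25 - 9.25i + 1.25j + 1.75k = qp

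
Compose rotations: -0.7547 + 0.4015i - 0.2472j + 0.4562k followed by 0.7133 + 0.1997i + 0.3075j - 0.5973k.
-0.27 + 0.1283i - 0.7393j + 0.6034k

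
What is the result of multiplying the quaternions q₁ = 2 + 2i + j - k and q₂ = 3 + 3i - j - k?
10i - 10k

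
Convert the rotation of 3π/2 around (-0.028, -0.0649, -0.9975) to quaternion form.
-0.7071 - 0.0198i - 0.0459j - 0.7053k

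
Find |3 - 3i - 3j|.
√27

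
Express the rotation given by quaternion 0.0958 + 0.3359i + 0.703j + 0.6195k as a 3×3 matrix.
[[-0.756, 0.3536, 0.5509], [0.591, 0.0068, 0.8067], [0.2815, 0.9354, -0.2141]]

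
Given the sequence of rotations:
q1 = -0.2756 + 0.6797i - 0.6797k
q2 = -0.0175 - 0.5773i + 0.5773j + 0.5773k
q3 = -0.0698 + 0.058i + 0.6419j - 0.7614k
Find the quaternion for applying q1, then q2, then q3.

q2 · q1 = 0.7896 - 0.2452i - 0.1591j - 0.5396k
q3 · q2 · q1 = -0.3496 - 0.4046i + 0.7359j - 0.4154k
-0.3496 - 0.4046i + 0.7359j - 0.4154k


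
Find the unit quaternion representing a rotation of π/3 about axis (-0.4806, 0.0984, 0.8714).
0.866 - 0.2403i + 0.0492j + 0.4357k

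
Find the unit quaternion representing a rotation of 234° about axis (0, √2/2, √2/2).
-0.454 + 0.63j + 0.63k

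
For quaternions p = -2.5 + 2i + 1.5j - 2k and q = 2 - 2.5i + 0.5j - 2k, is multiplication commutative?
No: pq = -4.75 + 8.25i + 10.75j + 5.75k ≠ -4.75 + 12.25i - 7.25j - 3.75k = qp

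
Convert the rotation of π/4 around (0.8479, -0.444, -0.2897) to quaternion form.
0.9239 + 0.3245i - 0.1699j - 0.1109k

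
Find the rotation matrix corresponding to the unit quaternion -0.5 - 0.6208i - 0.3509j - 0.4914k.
[[0.2708, -0.0557, 0.961], [0.9271, -0.2537, -0.2759], [0.2592, 0.9657, -0.017]]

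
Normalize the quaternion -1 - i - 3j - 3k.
-0.2236 - 0.2236i - 0.6708j - 0.6708k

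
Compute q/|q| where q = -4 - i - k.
-0.9428 - 0.2357i - 0.2357k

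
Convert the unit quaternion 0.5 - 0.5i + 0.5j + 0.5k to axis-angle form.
axis = (-√3/3, √3/3, √3/3), θ = 2π/3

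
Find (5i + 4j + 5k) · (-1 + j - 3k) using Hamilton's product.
11 - 22i + 11j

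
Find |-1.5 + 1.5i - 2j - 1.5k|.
3.279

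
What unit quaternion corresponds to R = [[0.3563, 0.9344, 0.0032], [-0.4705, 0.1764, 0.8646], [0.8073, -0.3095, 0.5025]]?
0.7133 - 0.4115i - 0.2818j - 0.4924k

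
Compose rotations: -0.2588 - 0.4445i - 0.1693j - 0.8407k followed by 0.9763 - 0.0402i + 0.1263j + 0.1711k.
-0.1053 - 0.5008i - 0.3078j - 0.8021k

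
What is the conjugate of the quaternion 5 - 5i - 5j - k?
5 + 5i + 5j + k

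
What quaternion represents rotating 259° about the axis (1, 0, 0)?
-0.6361 + 0.7716i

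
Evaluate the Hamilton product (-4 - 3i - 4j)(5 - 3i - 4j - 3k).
-45 + 9i - 13j + 12k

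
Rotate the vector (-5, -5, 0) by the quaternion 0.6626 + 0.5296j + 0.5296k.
(4.119, -5.704, 0.704)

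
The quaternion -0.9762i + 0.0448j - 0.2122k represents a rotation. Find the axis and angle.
axis = (-0.9762, 0.0448, -0.2122), θ = π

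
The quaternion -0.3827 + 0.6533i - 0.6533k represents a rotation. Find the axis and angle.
axis = (√2/2, 0, -√2/2), θ = 5π/4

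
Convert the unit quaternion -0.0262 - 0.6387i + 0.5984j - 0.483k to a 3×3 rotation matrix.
[[-0.1827, -0.7897, 0.5856], [-0.7391, -0.2825, -0.6115], [0.6483, -0.5446, -0.532]]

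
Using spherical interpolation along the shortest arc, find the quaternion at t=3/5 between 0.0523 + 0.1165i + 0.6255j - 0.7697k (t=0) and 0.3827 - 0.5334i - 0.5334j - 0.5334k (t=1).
0.3352 - 0.3579i - 0.0643j - 0.8691k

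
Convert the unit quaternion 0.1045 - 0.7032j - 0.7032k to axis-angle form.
axis = (0, -√2/2, -√2/2), θ = 168°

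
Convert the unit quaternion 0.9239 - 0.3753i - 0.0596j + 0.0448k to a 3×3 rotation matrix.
[[0.9889, -0.038, -0.1438], [0.1275, 0.7143, 0.6881], [0.0765, -0.6988, 0.7112]]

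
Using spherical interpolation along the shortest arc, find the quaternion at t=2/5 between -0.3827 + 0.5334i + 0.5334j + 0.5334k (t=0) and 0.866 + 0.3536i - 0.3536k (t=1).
-0.708 + 0.2037i + 0.3811j + 0.5586k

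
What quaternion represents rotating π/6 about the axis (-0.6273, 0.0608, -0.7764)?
0.9659 - 0.1624i + 0.0157j - 0.2009k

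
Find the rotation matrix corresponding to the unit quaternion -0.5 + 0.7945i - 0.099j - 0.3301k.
[[0.7625, -0.4874, -0.4255], [0.1728, -0.4804, 0.8599], [-0.6235, -0.7291, -0.2821]]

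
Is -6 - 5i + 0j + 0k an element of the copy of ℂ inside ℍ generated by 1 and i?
Yes. The quaternion -6 - 5i has j- and k-coefficients y = z = 0, so it lies in the complex subalgebra spanned by 1 and i.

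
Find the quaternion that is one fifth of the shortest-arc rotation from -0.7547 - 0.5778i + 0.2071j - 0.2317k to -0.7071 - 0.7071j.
-0.8386 - 0.5056i + 0.0029j - 0.2027k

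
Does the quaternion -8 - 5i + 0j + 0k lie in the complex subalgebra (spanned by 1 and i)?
Yes. The quaternion -8 - 5i has j- and k-coefficients y = z = 0, so it lies in the complex subalgebra spanned by 1 and i.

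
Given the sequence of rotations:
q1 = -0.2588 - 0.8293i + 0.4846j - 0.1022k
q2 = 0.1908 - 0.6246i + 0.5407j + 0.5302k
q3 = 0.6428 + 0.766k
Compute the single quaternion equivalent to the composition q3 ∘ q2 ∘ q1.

q2 · q1 = -0.7752 - 0.3088i - 0.551j - 0.011k
q3 · q2 · q1 = -0.4899 + 0.2236i - 0.5907j - 0.6009k
-0.4899 + 0.2236i - 0.5907j - 0.6009k


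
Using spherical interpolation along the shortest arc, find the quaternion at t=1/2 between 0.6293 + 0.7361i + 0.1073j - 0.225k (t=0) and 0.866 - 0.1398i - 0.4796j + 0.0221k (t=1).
0.8982 + 0.3582i - 0.2236j - 0.1219k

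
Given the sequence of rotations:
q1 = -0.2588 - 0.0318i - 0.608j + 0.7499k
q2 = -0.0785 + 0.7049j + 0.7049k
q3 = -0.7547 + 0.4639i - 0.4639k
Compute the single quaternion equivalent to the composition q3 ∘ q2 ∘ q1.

q2 · q1 = -0.0797 + 0.9597i - 0.1571j - 0.2189k
q3 · q2 · q1 = -0.4866 - 0.8341i - 0.2251j + 0.1293k
-0.4866 - 0.8341i - 0.2251j + 0.1293k


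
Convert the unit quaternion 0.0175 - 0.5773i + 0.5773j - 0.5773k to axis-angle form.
axis = (-√3/3, √3/3, -√3/3), θ = 178°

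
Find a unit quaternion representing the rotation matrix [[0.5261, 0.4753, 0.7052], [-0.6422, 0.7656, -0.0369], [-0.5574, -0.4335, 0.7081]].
0.866 - 0.1145i + 0.3645j - 0.3226k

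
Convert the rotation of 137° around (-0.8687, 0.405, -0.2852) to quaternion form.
0.3665 - 0.8083i + 0.3768j - 0.2654k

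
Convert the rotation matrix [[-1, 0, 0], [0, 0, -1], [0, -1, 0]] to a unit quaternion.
-0.7071j + 0.7071k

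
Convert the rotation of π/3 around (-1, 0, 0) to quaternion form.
0.866 - 0.5i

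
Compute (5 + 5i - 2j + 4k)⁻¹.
0.0714 - 0.0714i + 0.0286j - 0.0571k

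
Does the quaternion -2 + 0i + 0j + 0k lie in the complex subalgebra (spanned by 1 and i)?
Yes. The quaternion -2 has j- and k-coefficients y = z = 0, so it lies in the complex subalgebra spanned by 1 and i.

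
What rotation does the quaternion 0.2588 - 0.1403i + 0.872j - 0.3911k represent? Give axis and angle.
axis = (-0.1452, 0.9028, -0.4049), θ = 5π/6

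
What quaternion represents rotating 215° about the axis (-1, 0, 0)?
-0.3007 - 0.9537i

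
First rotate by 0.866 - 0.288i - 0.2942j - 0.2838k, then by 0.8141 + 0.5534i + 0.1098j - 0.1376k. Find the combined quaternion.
0.8576 + 0.1731i + 0.0523j - 0.4814k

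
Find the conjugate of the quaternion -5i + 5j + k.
5i - 5j - k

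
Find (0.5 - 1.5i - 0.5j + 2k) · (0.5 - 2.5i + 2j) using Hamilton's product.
-2.5 - 6i - 4.25j - 3.25k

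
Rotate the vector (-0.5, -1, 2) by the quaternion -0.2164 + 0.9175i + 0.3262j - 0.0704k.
(-1.497, 1.081, -1.356)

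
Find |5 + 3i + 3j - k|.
√44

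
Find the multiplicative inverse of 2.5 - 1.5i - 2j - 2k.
0.1515 + 0.0909i + 0.1212j + 0.1212k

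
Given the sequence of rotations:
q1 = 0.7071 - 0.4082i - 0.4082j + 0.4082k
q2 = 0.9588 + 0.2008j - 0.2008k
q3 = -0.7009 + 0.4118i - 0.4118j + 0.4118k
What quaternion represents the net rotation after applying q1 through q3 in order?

q2 · q1 = 0.8419 - 0.3914i - 0.1674j + 0.3314k
q3 · q2 · q1 = -0.6343 + 0.5535i - 0.527j - 0.1157k
-0.6343 + 0.5535i - 0.527j - 0.1157k


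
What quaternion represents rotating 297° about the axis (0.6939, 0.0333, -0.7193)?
-0.8526 + 0.3626i + 0.0174j - 0.3758k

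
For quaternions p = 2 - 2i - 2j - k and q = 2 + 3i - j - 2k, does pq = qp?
No: pq = 6 + 5i - 13j + 2k ≠ 6 - i + j - 14k = qp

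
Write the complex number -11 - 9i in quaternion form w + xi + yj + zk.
-11 - 9i + 0j + 0k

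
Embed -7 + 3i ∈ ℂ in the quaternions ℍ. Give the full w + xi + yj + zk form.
-7 + 3i + 0j + 0k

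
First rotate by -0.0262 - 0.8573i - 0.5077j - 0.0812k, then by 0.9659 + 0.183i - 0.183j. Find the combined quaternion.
0.0387 - 0.818i - 0.4707j - 0.3282k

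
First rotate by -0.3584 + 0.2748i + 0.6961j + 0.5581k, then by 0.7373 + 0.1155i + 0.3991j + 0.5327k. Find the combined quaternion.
-0.8711 + 0.0131i + 0.4521j + 0.1913k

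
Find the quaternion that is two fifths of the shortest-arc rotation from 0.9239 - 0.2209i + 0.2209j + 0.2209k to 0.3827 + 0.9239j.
0.793 - 0.1475i + 0.5724j + 0.1475k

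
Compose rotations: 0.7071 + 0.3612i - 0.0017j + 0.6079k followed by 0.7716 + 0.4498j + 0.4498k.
0.2729 + 0.5529i + 0.4792j + 0.6246k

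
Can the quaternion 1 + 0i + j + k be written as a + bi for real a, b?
No. The quaternion 1 + j + k has j-coefficient y = 1 and k-coefficient z = 1, not both zero, so it does not lie in the complex subalgebra spanned by 1 and i.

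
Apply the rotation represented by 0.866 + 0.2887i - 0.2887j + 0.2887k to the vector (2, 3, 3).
(-1.667, 0.666, 4.333)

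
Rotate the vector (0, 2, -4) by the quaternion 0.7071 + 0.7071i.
(0, 4, 2)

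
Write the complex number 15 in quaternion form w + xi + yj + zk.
15 + 0i + 0j + 0k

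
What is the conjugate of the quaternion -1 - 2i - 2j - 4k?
-1 + 2i + 2j + 4k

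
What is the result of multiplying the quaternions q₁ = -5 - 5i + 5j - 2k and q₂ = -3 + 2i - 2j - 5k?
25 - 24i - 34j + 31k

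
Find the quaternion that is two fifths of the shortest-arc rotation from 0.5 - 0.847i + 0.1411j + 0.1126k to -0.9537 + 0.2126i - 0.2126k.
0.7436 - 0.6411i + 0.0912j + 0.1665k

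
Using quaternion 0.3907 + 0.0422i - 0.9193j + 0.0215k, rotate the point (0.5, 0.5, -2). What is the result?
(1.04, 0.612, 1.744)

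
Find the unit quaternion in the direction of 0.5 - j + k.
0.3333 - 0.6667j + 0.6667k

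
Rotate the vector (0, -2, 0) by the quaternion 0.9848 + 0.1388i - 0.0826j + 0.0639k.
(0.298, -1.907, -0.526)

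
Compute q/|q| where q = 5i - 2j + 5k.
0.6804i - 0.2722j + 0.6804k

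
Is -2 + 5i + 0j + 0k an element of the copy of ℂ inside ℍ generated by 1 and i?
Yes. The quaternion -2 + 5i has j- and k-coefficients y = z = 0, so it lies in the complex subalgebra spanned by 1 and i.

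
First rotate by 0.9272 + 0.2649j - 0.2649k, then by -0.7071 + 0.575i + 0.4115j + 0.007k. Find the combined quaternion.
-0.7628 + 0.4223i + 0.3465j + 0.3461k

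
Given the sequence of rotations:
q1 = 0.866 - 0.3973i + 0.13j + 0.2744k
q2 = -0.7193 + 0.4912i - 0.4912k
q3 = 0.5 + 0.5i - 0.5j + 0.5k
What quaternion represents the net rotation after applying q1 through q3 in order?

q2 · q1 = -0.293 + 0.775i - 0.0331j - 0.5589k
q3 · q2 · q1 = -0.2711 + 0.537i + 0.7969j - 0.055k
-0.2711 + 0.537i + 0.7969j - 0.055k


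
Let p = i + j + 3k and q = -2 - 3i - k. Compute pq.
6 - 3i - 10j - 3k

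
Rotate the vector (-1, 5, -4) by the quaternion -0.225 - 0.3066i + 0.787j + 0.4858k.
(1.999, -0.106, 6.164)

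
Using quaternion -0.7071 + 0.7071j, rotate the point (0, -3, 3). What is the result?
(-3, -3, 0)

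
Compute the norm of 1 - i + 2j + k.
√7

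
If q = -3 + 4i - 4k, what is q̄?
-3 - 4i + 4k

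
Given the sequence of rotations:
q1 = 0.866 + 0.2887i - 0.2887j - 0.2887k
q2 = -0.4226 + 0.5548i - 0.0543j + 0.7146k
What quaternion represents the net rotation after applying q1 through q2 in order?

q2 · q1 = -0.3355 + 0.5804i + 0.4415j + 0.5964k
-0.3355 + 0.5804i + 0.4415j + 0.5964k


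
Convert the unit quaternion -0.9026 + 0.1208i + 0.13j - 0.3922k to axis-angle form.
axis = (0.2806, 0.302, -0.9111), θ = 309°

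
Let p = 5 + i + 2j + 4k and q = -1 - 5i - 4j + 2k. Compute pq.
-6i - 44j + 12k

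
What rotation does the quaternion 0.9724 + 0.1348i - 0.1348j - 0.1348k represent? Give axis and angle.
axis = (√3/3, -√3/3, -√3/3), θ = 27°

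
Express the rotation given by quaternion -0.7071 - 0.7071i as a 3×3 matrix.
[[1, 0, 0], [0, 0, -1], [0, 1, 0]]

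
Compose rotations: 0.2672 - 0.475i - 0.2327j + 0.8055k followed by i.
0.475 + 0.2672i - 0.8055j - 0.2327k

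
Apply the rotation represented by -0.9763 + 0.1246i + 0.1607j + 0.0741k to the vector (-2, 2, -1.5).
(-1.062, 1.725, -2.479)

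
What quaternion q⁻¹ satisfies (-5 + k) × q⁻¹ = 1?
-0.1923 - 0.0385k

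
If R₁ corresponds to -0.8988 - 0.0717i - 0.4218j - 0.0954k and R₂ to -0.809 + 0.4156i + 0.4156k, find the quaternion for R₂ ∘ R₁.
0.7966 - 0.1402i + 0.3511j - 0.4717k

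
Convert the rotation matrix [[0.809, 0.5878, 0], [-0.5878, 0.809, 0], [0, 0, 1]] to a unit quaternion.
0.9511 - 0.309k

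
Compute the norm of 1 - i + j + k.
2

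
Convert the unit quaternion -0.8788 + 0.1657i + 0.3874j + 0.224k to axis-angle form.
axis = (0.3472, 0.8118, 0.4694), θ = 303°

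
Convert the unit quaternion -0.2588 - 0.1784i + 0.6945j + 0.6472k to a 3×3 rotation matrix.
[[-0.8024, 0.0872, -0.5904], [-0.5828, 0.0986, 0.8066], [0.1286, 0.9913, -0.0283]]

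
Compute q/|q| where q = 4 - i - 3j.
0.7845 - 0.1961i - 0.5883j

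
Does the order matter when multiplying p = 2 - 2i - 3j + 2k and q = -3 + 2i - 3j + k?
Yes: pq = -13 + 13i + 9j + 8k ≠ -13 + 7i - 3j - 16k = qp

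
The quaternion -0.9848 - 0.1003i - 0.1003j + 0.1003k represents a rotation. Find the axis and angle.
axis = (-√3/3, -√3/3, √3/3), θ = 340°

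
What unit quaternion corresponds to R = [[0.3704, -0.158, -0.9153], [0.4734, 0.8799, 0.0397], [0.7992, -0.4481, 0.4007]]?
0.8141 - 0.1498i - 0.5265j + 0.1939k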